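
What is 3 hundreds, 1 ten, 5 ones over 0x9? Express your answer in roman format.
Convert 3 hundreds, 1 ten, 5 ones (place-value notation) → 3×100 + 1×10 + 5 = 315 (decimal)
Convert 0x9 (hexadecimal) → 9 (decimal)
Compute 315 ÷ 9 = 35
Convert 35 (decimal) → 35 = 10 + 10 + 10 + 5 → XXXV (Roman numeral)
XXXV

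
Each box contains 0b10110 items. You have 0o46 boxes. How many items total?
Convert 0b10110 (binary) → 16 + 4 + 2 = 22 (decimal)
Convert 0o46 (octal) → 4×8 + 6 = 38 (decimal)
Compute 22 × 38 = 836
836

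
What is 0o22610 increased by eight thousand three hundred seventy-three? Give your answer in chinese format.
Convert 0o22610 (octal) → 2×4096 + 2×512 + 6×64 + 1×8 = 9608 (decimal)
Convert eight thousand three hundred seventy-three (English words) → 8×1000 + 3×100 + 73 = 8373 (decimal)
Compute 9608 + 8373 = 17981
Convert 17981 (decimal) → 17981 = 1×10000 + 7×1000 + 9×100 + 8×10 + 1 → 一万七千九百八十一 (Chinese numeral)
一万七千九百八十一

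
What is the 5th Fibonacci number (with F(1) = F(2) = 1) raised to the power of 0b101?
Convert the 5th Fibonacci number (with F(1) = F(2) = 1) (Fibonacci index) → 1, 1, 2, 3, 5 → 5 (decimal)
Convert 0b101 (binary) → 4 + 1 = 5 (decimal)
Compute 5 ^ 5 = 3125
3125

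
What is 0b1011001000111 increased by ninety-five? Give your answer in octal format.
Convert 0b1011001000111 (binary) → 4096 + 1024 + 512 + 64 + 4 + 2 + 1 = 5703 (decimal)
Convert ninety-five (English words) → 95 (decimal)
Compute 5703 + 95 = 5798
Convert 5798 (decimal) → 5798 = 1×4096 + 3×512 + 2×64 + 4×8 + 6 → 0o13246 (octal)
0o13246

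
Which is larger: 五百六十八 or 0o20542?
Convert 五百六十八 (Chinese numeral) → 5×100 + 6×10 + 8 = 568 (decimal)
Convert 0o20542 (octal) → 2×4096 + 5×64 + 4×8 + 2 = 8546 (decimal)
Compare 568 vs 8546: larger = 8546
8546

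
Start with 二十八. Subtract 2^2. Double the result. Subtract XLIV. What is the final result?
Convert 二十八 (Chinese numeral) → 2×10 + 8 = 28 (decimal)
Start: 28
Convert 2^2 (power) → 4 (decimal)
28 - 4 = 24
24 × 2 = 48
Convert XLIV (Roman numeral) → 40 + 4 = 44 (decimal)
48 - 44 = 4
4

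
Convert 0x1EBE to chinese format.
Convert 0x1EBE (hexadecimal) → 1×4096 + 14×256 + 11×16 + 14 = 7870 (decimal)
Convert 7870 (decimal) → 7870 = 7×1000 + 8×100 + 7×10 → 七千八百七十 (Chinese numeral)
七千八百七十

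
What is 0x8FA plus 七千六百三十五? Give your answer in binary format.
Convert 0x8FA (hexadecimal) → 8×256 + 15×16 + 10 = 2298 (decimal)
Convert 七千六百三十五 (Chinese numeral) → 7×1000 + 6×100 + 3×10 + 5 = 7635 (decimal)
Compute 2298 + 7635 = 9933
Convert 9933 (decimal) → 9933 = 8192 + 1024 + 512 + 128 + 64 + 8 + 4 + 1 → 0b10011011001101 (binary)
0b10011011001101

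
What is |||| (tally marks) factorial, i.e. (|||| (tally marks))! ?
Convert |||| (tally marks) → 4 (decimal)
Compute 4! = 24
24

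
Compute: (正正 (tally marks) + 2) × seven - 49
Convert 正正 (tally marks) → 5 + 5 = 10 (decimal)
Convert seven (English words) → 7 (decimal)
Expression in decimal: (10 + 2) × 7 - 49
Parentheses first: 10 + 2 = 12
Multiply: 12 × 7 = 84
Subtract: 84 - 49 = 35
35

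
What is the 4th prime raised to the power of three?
Convert the 4th prime (prime index) → 7 (decimal)
Convert three (English words) → 3 (decimal)
Compute 7 ^ 3 = 343
343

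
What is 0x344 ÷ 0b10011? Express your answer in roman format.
Convert 0x344 (hexadecimal) → 3×256 + 4×16 + 4 = 836 (decimal)
Convert 0b10011 (binary) → 16 + 2 + 1 = 19 (decimal)
Compute 836 ÷ 19 = 44
Convert 44 (decimal) → 44 = 40 + 4 → XLIV (Roman numeral)
XLIV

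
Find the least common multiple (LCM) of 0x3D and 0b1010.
Convert 0x3D (hexadecimal) → 3×16 + 13 = 61 (decimal)
Convert 0b1010 (binary) → 8 + 2 = 10 (decimal)
Compute lcm(61, 10) = 610
610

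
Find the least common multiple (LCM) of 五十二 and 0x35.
Convert 五十二 (Chinese numeral) → 5×10 + 2 = 52 (decimal)
Convert 0x35 (hexadecimal) → 3×16 + 5 = 53 (decimal)
Compute lcm(52, 53) = 2756
2756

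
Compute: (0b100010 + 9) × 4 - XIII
Convert 0b100010 (binary) → 32 + 2 = 34 (decimal)
Convert XIII (Roman numeral) → 10 + 1 + 1 + 1 = 13 (decimal)
Expression in decimal: (34 + 9) × 4 - 13
Parentheses first: 34 + 9 = 43
Multiply: 43 × 4 = 172
Subtract: 172 - 13 = 159
159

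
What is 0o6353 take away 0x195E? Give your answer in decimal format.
Convert 0o6353 (octal) → 6×512 + 3×64 + 5×8 + 3 = 3307 (decimal)
Convert 0x195E (hexadecimal) → 1×4096 + 9×256 + 5×16 + 14 = 6494 (decimal)
Compute 3307 - 6494 = -3187
-3187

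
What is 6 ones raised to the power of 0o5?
Convert 6 ones (place-value notation) → 6 (decimal)
Convert 0o5 (octal) → 5 (decimal)
Compute 6 ^ 5 = 7776
7776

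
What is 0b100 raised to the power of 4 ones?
Convert 0b100 (binary) → 4 (decimal)
Convert 4 ones (place-value notation) → 4 (decimal)
Compute 4 ^ 4 = 256
256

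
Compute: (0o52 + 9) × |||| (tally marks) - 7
Convert 0o52 (octal) → 5×8 + 2 = 42 (decimal)
Convert |||| (tally marks) → 4 (decimal)
Expression in decimal: (42 + 9) × 4 - 7
Parentheses first: 42 + 9 = 51
Multiply: 51 × 4 = 204
Subtract: 204 - 7 = 197
197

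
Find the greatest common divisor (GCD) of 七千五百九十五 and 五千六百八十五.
Convert 七千五百九十五 (Chinese numeral) → 7×1000 + 5×100 + 9×10 + 5 = 7595 (decimal)
Convert 五千六百八十五 (Chinese numeral) → 5×1000 + 6×100 + 8×10 + 5 = 5685 (decimal)
Compute gcd(7595, 5685) = 5
5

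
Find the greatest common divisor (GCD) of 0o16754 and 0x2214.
Convert 0o16754 (octal) → 1×4096 + 6×512 + 7×64 + 5×8 + 4 = 7660 (decimal)
Convert 0x2214 (hexadecimal) → 2×4096 + 2×256 + 1×16 + 4 = 8724 (decimal)
Compute gcd(7660, 8724) = 4
4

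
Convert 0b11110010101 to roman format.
Convert 0b11110010101 (binary) → 1024 + 512 + 256 + 128 + 16 + 4 + 1 = 1941 (decimal)
Convert 1941 (decimal) → 1941 = 1000 + 900 + 40 + 1 → MCMXLI (Roman numeral)
MCMXLI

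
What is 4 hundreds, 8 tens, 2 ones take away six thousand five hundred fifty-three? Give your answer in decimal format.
Convert 4 hundreds, 8 tens, 2 ones (place-value notation) → 4×100 + 8×10 + 2 = 482 (decimal)
Convert six thousand five hundred fifty-three (English words) → 6×1000 + 5×100 + 53 = 6553 (decimal)
Compute 482 - 6553 = -6071
-6071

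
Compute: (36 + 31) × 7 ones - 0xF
Convert 7 ones (place-value notation) → 7 (decimal)
Convert 0xF (hexadecimal) → 15 (decimal)
Expression in decimal: (36 + 31) × 7 - 15
Parentheses first: 36 + 31 = 67
Multiply: 67 × 7 = 469
Subtract: 469 - 15 = 454
454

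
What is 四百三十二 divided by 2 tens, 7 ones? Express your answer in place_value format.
Convert 四百三十二 (Chinese numeral) → 4×100 + 3×10 + 2 = 432 (decimal)
Convert 2 tens, 7 ones (place-value notation) → 2×10 + 7 = 27 (decimal)
Compute 432 ÷ 27 = 16
Convert 16 (decimal) → 16 = 1×10 + 6 → 1 ten, 6 ones (place-value notation)
1 ten, 6 ones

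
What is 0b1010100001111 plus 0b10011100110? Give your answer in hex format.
Convert 0b1010100001111 (binary) → 4096 + 1024 + 256 + 8 + 4 + 2 + 1 = 5391 (decimal)
Convert 0b10011100110 (binary) → 1024 + 128 + 64 + 32 + 4 + 2 = 1254 (decimal)
Compute 5391 + 1254 = 6645
Convert 6645 (decimal) → 6645 = 1×4096 + 9×256 + 15×16 + 5 → 0x19F5 (hexadecimal)
0x19F5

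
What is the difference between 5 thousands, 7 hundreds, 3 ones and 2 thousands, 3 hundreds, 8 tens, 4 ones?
Convert 5 thousands, 7 hundreds, 3 ones (place-value notation) → 5×1000 + 7×100 + 3 = 5703 (decimal)
Convert 2 thousands, 3 hundreds, 8 tens, 4 ones (place-value notation) → 2×1000 + 3×100 + 8×10 + 4 = 2384 (decimal)
Difference: |5703 - 2384| = 3319
3319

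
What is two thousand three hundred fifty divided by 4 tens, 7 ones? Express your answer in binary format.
Convert two thousand three hundred fifty (English words) → 2×1000 + 3×100 + 50 = 2350 (decimal)
Convert 4 tens, 7 ones (place-value notation) → 4×10 + 7 = 47 (decimal)
Compute 2350 ÷ 47 = 50
Convert 50 (decimal) → 50 = 32 + 16 + 2 → 0b110010 (binary)
0b110010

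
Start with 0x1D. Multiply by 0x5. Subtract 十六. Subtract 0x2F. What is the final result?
Convert 0x1D (hexadecimal) → 1×16 + 13 = 29 (decimal)
Start: 29
Convert 0x5 (hexadecimal) → 5 (decimal)
29 × 5 = 145
Convert 十六 (Chinese numeral) → 1×10 + 6 = 16 (decimal)
145 - 16 = 129
Convert 0x2F (hexadecimal) → 2×16 + 15 = 47 (decimal)
129 - 47 = 82
82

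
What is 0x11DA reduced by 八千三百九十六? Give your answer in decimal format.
Convert 0x11DA (hexadecimal) → 1×4096 + 1×256 + 13×16 + 10 = 4570 (decimal)
Convert 八千三百九十六 (Chinese numeral) → 8×1000 + 3×100 + 9×10 + 6 = 8396 (decimal)
Compute 4570 - 8396 = -3826
-3826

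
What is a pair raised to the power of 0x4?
Convert a pair (colloquial) → 2 (decimal)
Convert 0x4 (hexadecimal) → 4 (decimal)
Compute 2 ^ 4 = 16
16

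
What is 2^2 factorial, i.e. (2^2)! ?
Convert 2^2 (power) → 4 (decimal)
Compute 4! = 24
24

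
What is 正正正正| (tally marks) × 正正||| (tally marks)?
Convert 正正正正| (tally marks) → 5 + 5 + 5 + 5 + 1 = 21 (decimal)
Convert 正正||| (tally marks) → 5 + 5 + 3 = 13 (decimal)
Compute 21 × 13 = 273
273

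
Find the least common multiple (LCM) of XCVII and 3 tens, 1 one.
Convert XCVII (Roman numeral) → 90 + 5 + 1 + 1 = 97 (decimal)
Convert 3 tens, 1 one (place-value notation) → 3×10 + 1 = 31 (decimal)
Compute lcm(97, 31) = 3007
3007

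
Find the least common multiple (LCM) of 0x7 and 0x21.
Convert 0x7 (hexadecimal) → 7 (decimal)
Convert 0x21 (hexadecimal) → 2×16 + 1 = 33 (decimal)
Compute lcm(7, 33) = 231
231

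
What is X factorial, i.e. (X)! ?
Convert X (Roman numeral) → 10 (decimal)
Compute 10! = 3628800
3628800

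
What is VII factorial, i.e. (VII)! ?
Convert VII (Roman numeral) → 5 + 1 + 1 = 7 (decimal)
Compute 7! = 5040
5040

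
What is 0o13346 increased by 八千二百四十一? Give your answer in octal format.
Convert 0o13346 (octal) → 1×4096 + 3×512 + 3×64 + 4×8 + 6 = 5862 (decimal)
Convert 八千二百四十一 (Chinese numeral) → 8×1000 + 2×100 + 4×10 + 1 = 8241 (decimal)
Compute 5862 + 8241 = 14103
Convert 14103 (decimal) → 14103 = 3×4096 + 3×512 + 4×64 + 2×8 + 7 → 0o33427 (octal)
0o33427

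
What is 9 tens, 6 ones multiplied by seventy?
Convert 9 tens, 6 ones (place-value notation) → 9×10 + 6 = 96 (decimal)
Convert seventy (English words) → 70 (decimal)
Compute 96 × 70 = 6720
6720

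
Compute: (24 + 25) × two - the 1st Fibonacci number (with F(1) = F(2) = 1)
Convert two (English words) → 2 (decimal)
Convert the 1st Fibonacci number (with F(1) = F(2) = 1) (Fibonacci index) → 1 (decimal)
Expression in decimal: (24 + 25) × 2 - 1
Parentheses first: 24 + 25 = 49
Multiply: 49 × 2 = 98
Subtract: 98 - 1 = 97
97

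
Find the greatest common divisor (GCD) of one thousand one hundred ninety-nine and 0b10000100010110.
Convert one thousand one hundred ninety-nine (English words) → 1×1000 + 1×100 + 99 = 1199 (decimal)
Convert 0b10000100010110 (binary) → 8192 + 256 + 16 + 4 + 2 = 8470 (decimal)
Compute gcd(1199, 8470) = 11
11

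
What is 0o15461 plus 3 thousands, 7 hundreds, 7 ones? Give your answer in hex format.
Convert 0o15461 (octal) → 1×4096 + 5×512 + 4×64 + 6×8 + 1 = 6961 (decimal)
Convert 3 thousands, 7 hundreds, 7 ones (place-value notation) → 3×1000 + 7×100 + 7 = 3707 (decimal)
Compute 6961 + 3707 = 10668
Convert 10668 (decimal) → 10668 = 2×4096 + 9×256 + 10×16 + 12 → 0x29AC (hexadecimal)
0x29AC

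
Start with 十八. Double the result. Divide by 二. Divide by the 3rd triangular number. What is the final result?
Convert 十八 (Chinese numeral) → 1×10 + 8 = 18 (decimal)
Start: 18
18 × 2 = 36
Convert 二 (Chinese numeral) → 2 (decimal)
36 ÷ 2 = 18
Convert the 3rd triangular number (triangular index) → 3×4/2 = 6 (decimal)
18 ÷ 6 = 3
3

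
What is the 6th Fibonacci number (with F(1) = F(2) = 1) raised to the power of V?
Convert the 6th Fibonacci number (with F(1) = F(2) = 1) (Fibonacci index) → 1, 1, 2, 3, 5, 8 → 8 (decimal)
Convert V (Roman numeral) → 5 (decimal)
Compute 8 ^ 5 = 32768
32768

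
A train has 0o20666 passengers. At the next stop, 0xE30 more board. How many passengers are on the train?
Convert 0o20666 (octal) → 2×4096 + 6×64 + 6×8 + 6 = 8630 (decimal)
Convert 0xE30 (hexadecimal) → 14×256 + 3×16 = 3632 (decimal)
Compute 8630 + 3632 = 12262
12262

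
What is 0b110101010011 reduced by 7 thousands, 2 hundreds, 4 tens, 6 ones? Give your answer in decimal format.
Convert 0b110101010011 (binary) → 2048 + 1024 + 256 + 64 + 16 + 2 + 1 = 3411 (decimal)
Convert 7 thousands, 2 hundreds, 4 tens, 6 ones (place-value notation) → 7×1000 + 2×100 + 4×10 + 6 = 7246 (decimal)
Compute 3411 - 7246 = -3835
-3835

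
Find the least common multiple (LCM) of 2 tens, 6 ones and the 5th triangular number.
Convert 2 tens, 6 ones (place-value notation) → 2×10 + 6 = 26 (decimal)
Convert the 5th triangular number (triangular index) → 5×6/2 = 15 (decimal)
Compute lcm(26, 15) = 390
390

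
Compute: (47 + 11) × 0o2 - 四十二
Convert 0o2 (octal) → 2 (decimal)
Convert 四十二 (Chinese numeral) → 4×10 + 2 = 42 (decimal)
Expression in decimal: (47 + 11) × 2 - 42
Parentheses first: 47 + 11 = 58
Multiply: 58 × 2 = 116
Subtract: 116 - 42 = 74
74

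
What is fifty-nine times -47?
Convert fifty-nine (English words) → 59 (decimal)
Compute 59 × -47 = -2773
-2773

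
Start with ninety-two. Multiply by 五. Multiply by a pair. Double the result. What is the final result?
Convert ninety-two (English words) → 92 (decimal)
Start: 92
Convert 五 (Chinese numeral) → 5 (decimal)
92 × 5 = 460
Convert a pair (colloquial) → 2 (decimal)
460 × 2 = 920
920 × 2 = 1840
1840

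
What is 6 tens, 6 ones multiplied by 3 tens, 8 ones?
Convert 6 tens, 6 ones (place-value notation) → 6×10 + 6 = 66 (decimal)
Convert 3 tens, 8 ones (place-value notation) → 3×10 + 8 = 38 (decimal)
Compute 66 × 38 = 2508
2508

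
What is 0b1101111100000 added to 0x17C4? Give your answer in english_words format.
Convert 0b1101111100000 (binary) → 4096 + 2048 + 512 + 256 + 128 + 64 + 32 = 7136 (decimal)
Convert 0x17C4 (hexadecimal) → 1×4096 + 7×256 + 12×16 + 4 = 6084 (decimal)
Compute 7136 + 6084 = 13220
Convert 13220 (decimal) → 13220 = 13×1000 + 2×100 + 20 → thirteen thousand two hundred twenty (English words)
thirteen thousand two hundred twenty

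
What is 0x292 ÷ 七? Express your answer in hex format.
Convert 0x292 (hexadecimal) → 2×256 + 9×16 + 2 = 658 (decimal)
Convert 七 (Chinese numeral) → 7 (decimal)
Compute 658 ÷ 7 = 94
Convert 94 (decimal) → 94 = 5×16 + 14 → 0x5E (hexadecimal)
0x5E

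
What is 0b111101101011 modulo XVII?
Convert 0b111101101011 (binary) → 2048 + 1024 + 512 + 256 + 64 + 32 + 8 + 2 + 1 = 3947 (decimal)
Convert XVII (Roman numeral) → 10 + 5 + 1 + 1 = 17 (decimal)
Compute 3947 mod 17 = 3
3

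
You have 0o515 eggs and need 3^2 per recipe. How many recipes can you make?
Convert 0o515 (octal) → 5×64 + 1×8 + 5 = 333 (decimal)
Convert 3^2 (power) → 9 (decimal)
Compute 333 ÷ 9 = 37
37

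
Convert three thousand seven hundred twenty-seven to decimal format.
Convert three thousand seven hundred twenty-seven (English words) → 3×1000 + 7×100 + 27 = 3727 (decimal)
3727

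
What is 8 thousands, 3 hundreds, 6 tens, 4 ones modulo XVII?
Convert 8 thousands, 3 hundreds, 6 tens, 4 ones (place-value notation) → 8×1000 + 3×100 + 6×10 + 4 = 8364 (decimal)
Convert XVII (Roman numeral) → 10 + 5 + 1 + 1 = 17 (decimal)
Compute 8364 mod 17 = 0
0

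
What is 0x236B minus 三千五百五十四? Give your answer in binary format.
Convert 0x236B (hexadecimal) → 2×4096 + 3×256 + 6×16 + 11 = 9067 (decimal)
Convert 三千五百五十四 (Chinese numeral) → 3×1000 + 5×100 + 5×10 + 4 = 3554 (decimal)
Compute 9067 - 3554 = 5513
Convert 5513 (decimal) → 5513 = 4096 + 1024 + 256 + 128 + 8 + 1 → 0b1010110001001 (binary)
0b1010110001001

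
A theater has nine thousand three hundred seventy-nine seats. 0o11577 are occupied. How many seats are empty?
Convert nine thousand three hundred seventy-nine (English words) → 9×1000 + 3×100 + 79 = 9379 (decimal)
Convert 0o11577 (octal) → 1×4096 + 1×512 + 5×64 + 7×8 + 7 = 4991 (decimal)
Compute 9379 - 4991 = 4388
4388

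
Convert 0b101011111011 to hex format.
Convert 0b101011111011 (binary) → 2048 + 512 + 128 + 64 + 32 + 16 + 8 + 2 + 1 = 2811 (decimal)
Convert 2811 (decimal) → 2811 = 10×256 + 15×16 + 11 → 0xAFB (hexadecimal)
0xAFB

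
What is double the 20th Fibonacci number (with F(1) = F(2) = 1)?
The 20th Fibonacci number (with F(1) = F(2) = 1) = 6765
Compute 6765 × 2 = 13530
13530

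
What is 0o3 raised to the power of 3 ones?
Convert 0o3 (octal) → 3 (decimal)
Convert 3 ones (place-value notation) → 3 (decimal)
Compute 3 ^ 3 = 27
27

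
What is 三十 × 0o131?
Convert 三十 (Chinese numeral) → 3×10 = 30 (decimal)
Convert 0o131 (octal) → 1×64 + 3×8 + 1 = 89 (decimal)
Compute 30 × 89 = 2670
2670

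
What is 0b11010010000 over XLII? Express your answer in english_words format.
Convert 0b11010010000 (binary) → 1024 + 512 + 128 + 16 = 1680 (decimal)
Convert XLII (Roman numeral) → 40 + 1 + 1 = 42 (decimal)
Compute 1680 ÷ 42 = 40
Convert 40 (decimal) → forty (English words)
forty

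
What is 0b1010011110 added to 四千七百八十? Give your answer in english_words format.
Convert 0b1010011110 (binary) → 512 + 128 + 16 + 8 + 4 + 2 = 670 (decimal)
Convert 四千七百八十 (Chinese numeral) → 4×1000 + 7×100 + 8×10 = 4780 (decimal)
Compute 670 + 4780 = 5450
Convert 5450 (decimal) → 5450 = 5×1000 + 4×100 + 50 → five thousand four hundred fifty (English words)
five thousand four hundred fifty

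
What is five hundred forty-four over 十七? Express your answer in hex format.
Convert five hundred forty-four (English words) → 5×100 + 44 = 544 (decimal)
Convert 十七 (Chinese numeral) → 1×10 + 7 = 17 (decimal)
Compute 544 ÷ 17 = 32
Convert 32 (decimal) → 32 = 2×16 → 0x20 (hexadecimal)
0x20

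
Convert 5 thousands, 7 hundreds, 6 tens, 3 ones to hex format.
Convert 5 thousands, 7 hundreds, 6 tens, 3 ones (place-value notation) → 5×1000 + 7×100 + 6×10 + 3 = 5763 (decimal)
Convert 5763 (decimal) → 5763 = 1×4096 + 6×256 + 8×16 + 3 → 0x1683 (hexadecimal)
0x1683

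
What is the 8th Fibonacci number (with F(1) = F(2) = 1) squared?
The 8th Fibonacci number (with F(1) = F(2) = 1): 1, 1, 2, 3, 5, 8, 13, 21 → 21
Compute 21² = 21 × 21 = 441
441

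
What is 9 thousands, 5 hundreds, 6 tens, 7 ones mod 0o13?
Convert 9 thousands, 5 hundreds, 6 tens, 7 ones (place-value notation) → 9×1000 + 5×100 + 6×10 + 7 = 9567 (decimal)
Convert 0o13 (octal) → 1×8 + 3 = 11 (decimal)
Compute 9567 mod 11 = 8
8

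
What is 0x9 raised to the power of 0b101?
Convert 0x9 (hexadecimal) → 9 (decimal)
Convert 0b101 (binary) → 4 + 1 = 5 (decimal)
Compute 9 ^ 5 = 59049
59049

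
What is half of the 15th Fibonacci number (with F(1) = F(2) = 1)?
The 15th Fibonacci number (with F(1) = F(2) = 1): 1, 1, 2, 3, 5, 8, 13, 21, 34, 55, 89, 144, 233, 377, 610 → 610
Compute 610 ÷ 2 = 305
305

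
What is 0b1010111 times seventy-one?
Convert 0b1010111 (binary) → 64 + 16 + 4 + 2 + 1 = 87 (decimal)
Convert seventy-one (English words) → 71 (decimal)
Compute 87 × 71 = 6177
6177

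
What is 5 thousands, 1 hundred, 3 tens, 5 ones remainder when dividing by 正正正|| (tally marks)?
Convert 5 thousands, 1 hundred, 3 tens, 5 ones (place-value notation) → 5×1000 + 1×100 + 3×10 + 5 = 5135 (decimal)
Convert 正正正|| (tally marks) → 5 + 5 + 5 + 2 = 17 (decimal)
Compute 5135 mod 17 = 1
1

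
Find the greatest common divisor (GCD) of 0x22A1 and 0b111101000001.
Convert 0x22A1 (hexadecimal) → 2×4096 + 2×256 + 10×16 + 1 = 8865 (decimal)
Convert 0b111101000001 (binary) → 2048 + 1024 + 512 + 256 + 64 + 1 = 3905 (decimal)
Compute gcd(8865, 3905) = 5
5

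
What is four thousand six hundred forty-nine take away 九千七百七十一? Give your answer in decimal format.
Convert four thousand six hundred forty-nine (English words) → 4×1000 + 6×100 + 49 = 4649 (decimal)
Convert 九千七百七十一 (Chinese numeral) → 9×1000 + 7×100 + 7×10 + 1 = 9771 (decimal)
Compute 4649 - 9771 = -5122
-5122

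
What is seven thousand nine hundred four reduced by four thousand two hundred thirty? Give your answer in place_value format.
Convert seven thousand nine hundred four (English words) → 7×1000 + 9×100 + 4 = 7904 (decimal)
Convert four thousand two hundred thirty (English words) → 4×1000 + 2×100 + 30 = 4230 (decimal)
Compute 7904 - 4230 = 3674
Convert 3674 (decimal) → 3674 = 3×1000 + 6×100 + 7×10 + 4 → 3 thousands, 6 hundreds, 7 tens, 4 ones (place-value notation)
3 thousands, 6 hundreds, 7 tens, 4 ones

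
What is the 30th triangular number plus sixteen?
The 30th triangular number = 30×31/2 = 465
Convert sixteen (English words) → 16 (decimal)
Compute 465 + 16 = 481
481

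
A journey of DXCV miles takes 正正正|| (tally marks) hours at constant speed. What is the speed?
Convert DXCV (Roman numeral) → 500 + 90 + 5 = 595 (decimal)
Convert 正正正|| (tally marks) → 5 + 5 + 5 + 2 = 17 (decimal)
Compute 595 ÷ 17 = 35
35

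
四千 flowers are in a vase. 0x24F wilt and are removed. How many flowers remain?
Convert 四千 (Chinese numeral) → 4×1000 = 4000 (decimal)
Convert 0x24F (hexadecimal) → 2×256 + 4×16 + 15 = 591 (decimal)
Compute 4000 - 591 = 3409
3409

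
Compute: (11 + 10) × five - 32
Convert five (English words) → 5 (decimal)
Expression in decimal: (11 + 10) × 5 - 32
Parentheses first: 11 + 10 = 21
Multiply: 21 × 5 = 105
Subtract: 105 - 32 = 73
73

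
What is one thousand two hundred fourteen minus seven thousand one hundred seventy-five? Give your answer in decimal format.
Convert one thousand two hundred fourteen (English words) → 1×1000 + 2×100 + 14 = 1214 (decimal)
Convert seven thousand one hundred seventy-five (English words) → 7×1000 + 1×100 + 75 = 7175 (decimal)
Compute 1214 - 7175 = -5961
-5961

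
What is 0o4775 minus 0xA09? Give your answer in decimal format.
Convert 0o4775 (octal) → 4×512 + 7×64 + 7×8 + 5 = 2557 (decimal)
Convert 0xA09 (hexadecimal) → 10×256 + 9 = 2569 (decimal)
Compute 2557 - 2569 = -12
-12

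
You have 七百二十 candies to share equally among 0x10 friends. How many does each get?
Convert 七百二十 (Chinese numeral) → 7×100 + 2×10 = 720 (decimal)
Convert 0x10 (hexadecimal) → 1×16 = 16 (decimal)
Compute 720 ÷ 16 = 45
45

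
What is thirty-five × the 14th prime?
Convert thirty-five (English words) → 35 (decimal)
Convert the 14th prime (prime index) → 43 (decimal)
Compute 35 × 43 = 1505
1505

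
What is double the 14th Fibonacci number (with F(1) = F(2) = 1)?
The 14th Fibonacci number (with F(1) = F(2) = 1): 1, 1, 2, 3, 5, 8, 13, 21, 34, 55, 89, 144, 233, 377 → 377
Compute 377 × 2 = 754
754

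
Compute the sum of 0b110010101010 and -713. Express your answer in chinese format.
Convert 0b110010101010 (binary) → 2048 + 1024 + 128 + 32 + 8 + 2 = 3242 (decimal)
Compute 3242 + -713 = 2529
Convert 2529 (decimal) → 2529 = 2×1000 + 5×100 + 2×10 + 9 → 二千五百二十九 (Chinese numeral)
二千五百二十九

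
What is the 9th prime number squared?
The 9th prime number = 23
Compute 23² = 23 × 23 = 529
529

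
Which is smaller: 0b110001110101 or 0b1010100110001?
Convert 0b110001110101 (binary) → 2048 + 1024 + 64 + 32 + 16 + 4 + 1 = 3189 (decimal)
Convert 0b1010100110001 (binary) → 4096 + 1024 + 256 + 32 + 16 + 1 = 5425 (decimal)
Compare 3189 vs 5425: smaller = 3189
3189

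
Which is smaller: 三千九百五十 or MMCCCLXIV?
Convert 三千九百五十 (Chinese numeral) → 3×1000 + 9×100 + 5×10 = 3950 (decimal)
Convert MMCCCLXIV (Roman numeral) → 1000 + 1000 + 100 + 100 + 100 + 50 + 10 + 4 = 2364 (decimal)
Compare 3950 vs 2364: smaller = 2364
2364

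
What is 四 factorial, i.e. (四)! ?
Convert 四 (Chinese numeral) → 4 (decimal)
Compute 4! = 24
24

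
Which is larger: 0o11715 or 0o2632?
Convert 0o11715 (octal) → 1×4096 + 1×512 + 7×64 + 1×8 + 5 = 5069 (decimal)
Convert 0o2632 (octal) → 2×512 + 6×64 + 3×8 + 2 = 1434 (decimal)
Compare 5069 vs 1434: larger = 5069
5069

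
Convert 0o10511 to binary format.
Convert 0o10511 (octal) → 1×4096 + 5×64 + 1×8 + 1 = 4425 (decimal)
Convert 4425 (decimal) → 4425 = 4096 + 256 + 64 + 8 + 1 → 0b1000101001001 (binary)
0b1000101001001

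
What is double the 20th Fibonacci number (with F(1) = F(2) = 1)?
The 20th Fibonacci number (with F(1) = F(2) = 1) = 6765
Compute 6765 × 2 = 13530
13530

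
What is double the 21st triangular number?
The 21st triangular number = 21×22/2 = 231
Compute 231 × 2 = 462
462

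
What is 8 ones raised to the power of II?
Convert 8 ones (place-value notation) → 8 (decimal)
Convert II (Roman numeral) → 1 + 1 = 2 (decimal)
Compute 8 ^ 2 = 64
64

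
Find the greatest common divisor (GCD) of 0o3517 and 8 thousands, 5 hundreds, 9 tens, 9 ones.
Convert 0o3517 (octal) → 3×512 + 5×64 + 1×8 + 7 = 1871 (decimal)
Convert 8 thousands, 5 hundreds, 9 tens, 9 ones (place-value notation) → 8×1000 + 5×100 + 9×10 + 9 = 8599 (decimal)
Compute gcd(1871, 8599) = 1
1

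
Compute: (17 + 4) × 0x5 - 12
Convert 0x5 (hexadecimal) → 5 (decimal)
Expression in decimal: (17 + 4) × 5 - 12
Parentheses first: 17 + 4 = 21
Multiply: 21 × 5 = 105
Subtract: 105 - 12 = 93
93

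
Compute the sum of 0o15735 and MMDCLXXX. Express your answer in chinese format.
Convert 0o15735 (octal) → 1×4096 + 5×512 + 7×64 + 3×8 + 5 = 7133 (decimal)
Convert MMDCLXXX (Roman numeral) → 1000 + 1000 + 500 + 100 + 50 + 10 + 10 + 10 = 2680 (decimal)
Compute 7133 + 2680 = 9813
Convert 9813 (decimal) → 9813 = 9×1000 + 8×100 + 1×10 + 3 → 九千八百一十三 (Chinese numeral)
九千八百一十三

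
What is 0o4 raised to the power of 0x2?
Convert 0o4 (octal) → 4 (decimal)
Convert 0x2 (hexadecimal) → 2 (decimal)
Compute 4 ^ 2 = 16
16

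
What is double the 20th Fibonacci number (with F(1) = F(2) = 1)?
The 20th Fibonacci number (with F(1) = F(2) = 1) = 6765
Compute 6765 × 2 = 13530
13530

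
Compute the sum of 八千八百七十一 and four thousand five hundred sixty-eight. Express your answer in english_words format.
Convert 八千八百七十一 (Chinese numeral) → 8×1000 + 8×100 + 7×10 + 1 = 8871 (decimal)
Convert four thousand five hundred sixty-eight (English words) → 4×1000 + 5×100 + 68 = 4568 (decimal)
Compute 8871 + 4568 = 13439
Convert 13439 (decimal) → 13439 = 13×1000 + 4×100 + 39 → thirteen thousand four hundred thirty-nine (English words)
thirteen thousand four hundred thirty-nine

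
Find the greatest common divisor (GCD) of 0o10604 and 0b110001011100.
Convert 0o10604 (octal) → 1×4096 + 6×64 + 4 = 4484 (decimal)
Convert 0b110001011100 (binary) → 2048 + 1024 + 64 + 16 + 8 + 4 = 3164 (decimal)
Compute gcd(4484, 3164) = 4
4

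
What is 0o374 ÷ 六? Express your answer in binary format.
Convert 0o374 (octal) → 3×64 + 7×8 + 4 = 252 (decimal)
Convert 六 (Chinese numeral) → 6 (decimal)
Compute 252 ÷ 6 = 42
Convert 42 (decimal) → 42 = 32 + 8 + 2 → 0b101010 (binary)
0b101010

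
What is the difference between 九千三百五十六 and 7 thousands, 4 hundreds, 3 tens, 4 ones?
Convert 九千三百五十六 (Chinese numeral) → 9×1000 + 3×100 + 5×10 + 6 = 9356 (decimal)
Convert 7 thousands, 4 hundreds, 3 tens, 4 ones (place-value notation) → 7×1000 + 4×100 + 3×10 + 4 = 7434 (decimal)
Difference: |9356 - 7434| = 1922
1922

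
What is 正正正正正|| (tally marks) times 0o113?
Convert 正正正正正|| (tally marks) → 5 + 5 + 5 + 5 + 5 + 2 = 27 (decimal)
Convert 0o113 (octal) → 1×64 + 1×8 + 3 = 75 (decimal)
Compute 27 × 75 = 2025
2025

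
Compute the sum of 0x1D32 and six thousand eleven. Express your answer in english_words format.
Convert 0x1D32 (hexadecimal) → 1×4096 + 13×256 + 3×16 + 2 = 7474 (decimal)
Convert six thousand eleven (English words) → 6×1000 + 11 = 6011 (decimal)
Compute 7474 + 6011 = 13485
Convert 13485 (decimal) → 13485 = 13×1000 + 4×100 + 85 → thirteen thousand four hundred eighty-five (English words)
thirteen thousand four hundred eighty-five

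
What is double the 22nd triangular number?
The 22nd triangular number = 22×23/2 = 253
Compute 253 × 2 = 506
506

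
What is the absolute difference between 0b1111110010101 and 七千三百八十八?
Convert 0b1111110010101 (binary) → 4096 + 2048 + 1024 + 512 + 256 + 128 + 16 + 4 + 1 = 8085 (decimal)
Convert 七千三百八十八 (Chinese numeral) → 7×1000 + 3×100 + 8×10 + 8 = 7388 (decimal)
Compute |8085 - 7388| = 697
697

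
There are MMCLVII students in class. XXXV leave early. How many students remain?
Convert MMCLVII (Roman numeral) → 1000 + 1000 + 100 + 50 + 5 + 1 + 1 = 2157 (decimal)
Convert XXXV (Roman numeral) → 10 + 10 + 10 + 5 = 35 (decimal)
Compute 2157 - 35 = 2122
2122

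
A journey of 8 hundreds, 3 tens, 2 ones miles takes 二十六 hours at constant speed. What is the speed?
Convert 8 hundreds, 3 tens, 2 ones (place-value notation) → 8×100 + 3×10 + 2 = 832 (decimal)
Convert 二十六 (Chinese numeral) → 2×10 + 6 = 26 (decimal)
Compute 832 ÷ 26 = 32
32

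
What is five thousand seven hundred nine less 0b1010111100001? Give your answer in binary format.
Convert five thousand seven hundred nine (English words) → 5×1000 + 7×100 + 9 = 5709 (decimal)
Convert 0b1010111100001 (binary) → 4096 + 1024 + 256 + 128 + 64 + 32 + 1 = 5601 (decimal)
Compute 5709 - 5601 = 108
Convert 108 (decimal) → 108 = 64 + 32 + 8 + 4 → 0b1101100 (binary)
0b1101100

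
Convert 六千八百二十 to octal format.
Convert 六千八百二十 (Chinese numeral) → 6×1000 + 8×100 + 2×10 = 6820 (decimal)
Convert 6820 (decimal) → 6820 = 1×4096 + 5×512 + 2×64 + 4×8 + 4 → 0o15244 (octal)
0o15244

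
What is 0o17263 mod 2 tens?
Convert 0o17263 (octal) → 1×4096 + 7×512 + 2×64 + 6×8 + 3 = 7859 (decimal)
Convert 2 tens (place-value notation) → 2×10 = 20 (decimal)
Compute 7859 mod 20 = 19
19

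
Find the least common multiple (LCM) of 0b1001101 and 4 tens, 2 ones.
Convert 0b1001101 (binary) → 64 + 8 + 4 + 1 = 77 (decimal)
Convert 4 tens, 2 ones (place-value notation) → 4×10 + 2 = 42 (decimal)
Compute lcm(77, 42) = 462
462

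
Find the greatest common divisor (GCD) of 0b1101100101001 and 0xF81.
Convert 0b1101100101001 (binary) → 4096 + 2048 + 512 + 256 + 32 + 8 + 1 = 6953 (decimal)
Convert 0xF81 (hexadecimal) → 15×256 + 8×16 + 1 = 3969 (decimal)
Compute gcd(6953, 3969) = 1
1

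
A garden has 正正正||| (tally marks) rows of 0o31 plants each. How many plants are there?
Convert 0o31 (octal) → 3×8 + 1 = 25 (decimal)
Convert 正正正||| (tally marks) → 5 + 5 + 5 + 3 = 18 (decimal)
Compute 25 × 18 = 450
450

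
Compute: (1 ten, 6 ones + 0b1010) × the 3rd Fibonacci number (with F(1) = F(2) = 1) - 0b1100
Convert 1 ten, 6 ones (place-value notation) → 1×10 + 6 = 16 (decimal)
Convert 0b1010 (binary) → 8 + 2 = 10 (decimal)
Convert the 3rd Fibonacci number (with F(1) = F(2) = 1) (Fibonacci index) → 1, 1, 2 → 2 (decimal)
Convert 0b1100 (binary) → 8 + 4 = 12 (decimal)
Expression in decimal: (16 + 10) × 2 - 12
Parentheses first: 16 + 10 = 26
Multiply: 26 × 2 = 52
Subtract: 52 - 12 = 40
40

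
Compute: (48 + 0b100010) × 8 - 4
Convert 0b100010 (binary) → 32 + 2 = 34 (decimal)
Expression in decimal: (48 + 34) × 8 - 4
Parentheses first: 48 + 34 = 82
Multiply: 82 × 8 = 656
Subtract: 656 - 4 = 652
652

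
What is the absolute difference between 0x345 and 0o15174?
Convert 0x345 (hexadecimal) → 3×256 + 4×16 + 5 = 837 (decimal)
Convert 0o15174 (octal) → 1×4096 + 5×512 + 1×64 + 7×8 + 4 = 6780 (decimal)
Compute |837 - 6780| = 5943
5943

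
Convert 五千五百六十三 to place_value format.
Convert 五千五百六十三 (Chinese numeral) → 5×1000 + 5×100 + 6×10 + 3 = 5563 (decimal)
Convert 5563 (decimal) → 5563 = 5×1000 + 5×100 + 6×10 + 3 → 5 thousands, 5 hundreds, 6 tens, 3 ones (place-value notation)
5 thousands, 5 hundreds, 6 tens, 3 ones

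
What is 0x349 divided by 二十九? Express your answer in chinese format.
Convert 0x349 (hexadecimal) → 3×256 + 4×16 + 9 = 841 (decimal)
Convert 二十九 (Chinese numeral) → 2×10 + 9 = 29 (decimal)
Compute 841 ÷ 29 = 29
Convert 29 (decimal) → 29 = 2×10 + 9 → 二十九 (Chinese numeral)
二十九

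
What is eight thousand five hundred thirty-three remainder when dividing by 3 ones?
Convert eight thousand five hundred thirty-three (English words) → 8×1000 + 5×100 + 33 = 8533 (decimal)
Convert 3 ones (place-value notation) → 3 (decimal)
Compute 8533 mod 3 = 1
1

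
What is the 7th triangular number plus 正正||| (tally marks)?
The 7th triangular number = 7×8/2 = 28
Convert 正正||| (tally marks) → 5 + 5 + 3 = 13 (decimal)
Compute 28 + 13 = 41
41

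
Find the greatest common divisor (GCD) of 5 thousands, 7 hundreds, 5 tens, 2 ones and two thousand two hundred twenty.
Convert 5 thousands, 7 hundreds, 5 tens, 2 ones (place-value notation) → 5×1000 + 7×100 + 5×10 + 2 = 5752 (decimal)
Convert two thousand two hundred twenty (English words) → 2×1000 + 2×100 + 20 = 2220 (decimal)
Compute gcd(5752, 2220) = 4
4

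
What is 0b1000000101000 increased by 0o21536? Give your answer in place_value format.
Convert 0b1000000101000 (binary) → 4096 + 32 + 8 = 4136 (decimal)
Convert 0o21536 (octal) → 2×4096 + 1×512 + 5×64 + 3×8 + 6 = 9054 (decimal)
Compute 4136 + 9054 = 13190
Convert 13190 (decimal) → 13190 = 13×1000 + 1×100 + 9×10 → 13 thousands, 1 hundred, 9 tens (place-value notation)
13 thousands, 1 hundred, 9 tens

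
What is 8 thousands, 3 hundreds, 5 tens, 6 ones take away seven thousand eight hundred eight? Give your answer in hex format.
Convert 8 thousands, 3 hundreds, 5 tens, 6 ones (place-value notation) → 8×1000 + 3×100 + 5×10 + 6 = 8356 (decimal)
Convert seven thousand eight hundred eight (English words) → 7×1000 + 8×100 + 8 = 7808 (decimal)
Compute 8356 - 7808 = 548
Convert 548 (decimal) → 548 = 2×256 + 2×16 + 4 → 0x224 (hexadecimal)
0x224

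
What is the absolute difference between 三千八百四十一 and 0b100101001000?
Convert 三千八百四十一 (Chinese numeral) → 3×1000 + 8×100 + 4×10 + 1 = 3841 (decimal)
Convert 0b100101001000 (binary) → 2048 + 256 + 64 + 8 = 2376 (decimal)
Compute |3841 - 2376| = 1465
1465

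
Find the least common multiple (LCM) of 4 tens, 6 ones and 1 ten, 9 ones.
Convert 4 tens, 6 ones (place-value notation) → 4×10 + 6 = 46 (decimal)
Convert 1 ten, 9 ones (place-value notation) → 1×10 + 9 = 19 (decimal)
Compute lcm(46, 19) = 874
874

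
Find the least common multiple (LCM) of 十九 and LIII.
Convert 十九 (Chinese numeral) → 1×10 + 9 = 19 (decimal)
Convert LIII (Roman numeral) → 50 + 1 + 1 + 1 = 53 (decimal)
Compute lcm(19, 53) = 1007
1007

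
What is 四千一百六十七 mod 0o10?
Convert 四千一百六十七 (Chinese numeral) → 4×1000 + 1×100 + 6×10 + 7 = 4167 (decimal)
Convert 0o10 (octal) → 1×8 = 8 (decimal)
Compute 4167 mod 8 = 7
7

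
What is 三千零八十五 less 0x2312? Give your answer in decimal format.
Convert 三千零八十五 (Chinese numeral) → 3×1000 + 8×10 + 5 = 3085 (decimal)
Convert 0x2312 (hexadecimal) → 2×4096 + 3×256 + 1×16 + 2 = 8978 (decimal)
Compute 3085 - 8978 = -5893
-5893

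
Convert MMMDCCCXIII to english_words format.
Convert MMMDCCCXIII (Roman numeral) → 1000 + 1000 + 1000 + 500 + 100 + 100 + 100 + 10 + 1 + 1 + 1 = 3813 (decimal)
Convert 3813 (decimal) → 3813 = 3×1000 + 8×100 + 13 → three thousand eight hundred thirteen (English words)
three thousand eight hundred thirteen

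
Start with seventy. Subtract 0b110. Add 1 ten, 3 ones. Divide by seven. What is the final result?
Convert seventy (English words) → 70 (decimal)
Start: 70
Convert 0b110 (binary) → 4 + 2 = 6 (decimal)
70 - 6 = 64
Convert 1 ten, 3 ones (place-value notation) → 1×10 + 3 = 13 (decimal)
64 + 13 = 77
Convert seven (English words) → 7 (decimal)
77 ÷ 7 = 11
11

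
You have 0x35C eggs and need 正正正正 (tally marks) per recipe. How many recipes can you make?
Convert 0x35C (hexadecimal) → 3×256 + 5×16 + 12 = 860 (decimal)
Convert 正正正正 (tally marks) → 5 + 5 + 5 + 5 = 20 (decimal)
Compute 860 ÷ 20 = 43
43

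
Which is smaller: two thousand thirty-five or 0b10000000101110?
Convert two thousand thirty-five (English words) → 2×1000 + 35 = 2035 (decimal)
Convert 0b10000000101110 (binary) → 8192 + 32 + 8 + 4 + 2 = 8238 (decimal)
Compare 2035 vs 8238: smaller = 2035
2035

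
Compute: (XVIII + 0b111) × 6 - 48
Convert XVIII (Roman numeral) → 10 + 5 + 1 + 1 + 1 = 18 (decimal)
Convert 0b111 (binary) → 4 + 2 + 1 = 7 (decimal)
Expression in decimal: (18 + 7) × 6 - 48
Parentheses first: 18 + 7 = 25
Multiply: 25 × 6 = 150
Subtract: 150 - 48 = 102
102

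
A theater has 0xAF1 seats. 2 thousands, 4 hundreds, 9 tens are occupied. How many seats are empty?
Convert 0xAF1 (hexadecimal) → 10×256 + 15×16 + 1 = 2801 (decimal)
Convert 2 thousands, 4 hundreds, 9 tens (place-value notation) → 2×1000 + 4×100 + 9×10 = 2490 (decimal)
Compute 2801 - 2490 = 311
311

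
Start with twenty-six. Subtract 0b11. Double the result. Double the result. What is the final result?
Convert twenty-six (English words) → 26 (decimal)
Start: 26
Convert 0b11 (binary) → 2 + 1 = 3 (decimal)
26 - 3 = 23
23 × 2 = 46
46 × 2 = 92
92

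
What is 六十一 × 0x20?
Convert 六十一 (Chinese numeral) → 6×10 + 1 = 61 (decimal)
Convert 0x20 (hexadecimal) → 2×16 = 32 (decimal)
Compute 61 × 32 = 1952
1952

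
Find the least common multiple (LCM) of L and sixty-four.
Convert L (Roman numeral) → 50 (decimal)
Convert sixty-four (English words) → 64 (decimal)
Compute lcm(50, 64) = 1600
1600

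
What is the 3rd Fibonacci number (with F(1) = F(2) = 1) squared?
The 3rd Fibonacci number (with F(1) = F(2) = 1): 1, 1, 2 → 2
Compute 2² = 2 × 2 = 4
4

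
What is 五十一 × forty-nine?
Convert 五十一 (Chinese numeral) → 5×10 + 1 = 51 (decimal)
Convert forty-nine (English words) → 49 (decimal)
Compute 51 × 49 = 2499
2499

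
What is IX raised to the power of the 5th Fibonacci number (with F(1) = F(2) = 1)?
Convert IX (Roman numeral) → 9 (decimal)
Convert the 5th Fibonacci number (with F(1) = F(2) = 1) (Fibonacci index) → 1, 1, 2, 3, 5 → 5 (decimal)
Compute 9 ^ 5 = 59049
59049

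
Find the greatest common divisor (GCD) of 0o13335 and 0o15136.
Convert 0o13335 (octal) → 1×4096 + 3×512 + 3×64 + 3×8 + 5 = 5853 (decimal)
Convert 0o15136 (octal) → 1×4096 + 5×512 + 1×64 + 3×8 + 6 = 6750 (decimal)
Compute gcd(5853, 6750) = 3
3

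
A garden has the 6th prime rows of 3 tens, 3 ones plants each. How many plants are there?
Convert 3 tens, 3 ones (place-value notation) → 3×10 + 3 = 33 (decimal)
Convert the 6th prime (prime index) → 13 (decimal)
Compute 33 × 13 = 429
429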